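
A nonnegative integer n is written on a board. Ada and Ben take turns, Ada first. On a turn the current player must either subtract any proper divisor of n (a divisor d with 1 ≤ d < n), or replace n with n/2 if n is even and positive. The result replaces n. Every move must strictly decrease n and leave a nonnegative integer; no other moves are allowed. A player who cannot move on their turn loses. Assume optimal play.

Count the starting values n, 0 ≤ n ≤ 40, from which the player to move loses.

21

Compute win/loss labels from the base case upward. A position with no move is L. Any other position is W if it can reach an L in one move, else L.
n=0: no move → L
n=1: no move → L
n=2: can move to 1, which is L ⇒ W
n=3: the only move is to 2(W), a W ⇒ L
n=4: can move to 3, which is L ⇒ W
n=5: the only move is to 4(W), a W ⇒ L
n=6: can move to 3, which is L ⇒ W
n=7: the only move is to 6(W), a W ⇒ L
n=8: can move to 7, which is L ⇒ W
n=9: moves to 6(W), 8(W); every one is W ⇒ L
n=10: can move to 5, which is L ⇒ W
n=11: the only move is to 10(W), a W ⇒ L
n=12: can move to 9, which is L ⇒ W
n=13: the only move is to 12(W), a W ⇒ L
n=14: can move to 7, which is L ⇒ W
n=15: moves to 10(W), 12(W), 14(W); every one is W ⇒ L
n=16: can move to 15, which is L ⇒ W
n=17: the only move is to 16(W), a W ⇒ L
n=18: can move to 9, which is L ⇒ W
n=19: the only move is to 18(W), a W ⇒ L
n=20: can move to 15, which is L ⇒ W
n=21: moves to 14(W), 18(W), 20(W); every one is W ⇒ L
n=22: can move to 11, which is L ⇒ W
n=23: the only move is to 22(W), a W ⇒ L
n=24: can move to 21, which is L ⇒ W
n=25: moves to 20(W), 24(W); every one is W ⇒ L
n=26: can move to 13, which is L ⇒ W
n=27: moves to 18(W), 24(W), 26(W); every one is W ⇒ L
n=28: can move to 21, which is L ⇒ W
n=29: the only move is to 28(W), a W ⇒ L
n=30: can move to 15, which is L ⇒ W
n=31: the only move is to 30(W), a W ⇒ L
n=32: can move to 31, which is L ⇒ W
n=33: moves to 22(W), 30(W), 32(W); every one is W ⇒ L
n=34: can move to 17, which is L ⇒ W
n=35: moves to 28(W), 30(W), 34(W); every one is W ⇒ L
n=36: can move to 27, which is L ⇒ W
n=37: the only move is to 36(W), a W ⇒ L
n=38: can move to 19, which is L ⇒ W
n=39: moves to 26(W), 36(W), 38(W); every one is W ⇒ L
n=40: can move to 35, which is L ⇒ W
L entries with 0 ≤ n ≤ 40: n = 0, 1, 3, 5, 7, 9, 11, 13, 15, 17, 19, 21, 23, 25, 27, 29, 31, 33, 35, 37, 39; that makes 21.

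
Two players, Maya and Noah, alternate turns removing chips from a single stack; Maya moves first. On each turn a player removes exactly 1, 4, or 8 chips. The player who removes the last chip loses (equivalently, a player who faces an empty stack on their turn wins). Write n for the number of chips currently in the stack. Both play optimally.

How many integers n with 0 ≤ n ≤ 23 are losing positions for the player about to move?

8

Build the W/L table. Terminal = W. A non-terminal position is W if it has a move to some L; otherwise it is L.
n=0: no move; the opponent has just taken the last chip and therefore loses → W
n=1: the only move is to 0(W), a W ⇒ L
n=2: can move to 1, which is L ⇒ W
n=3: the only move is to 2(W), a W ⇒ L
n=4: can move to 3, which is L ⇒ W
n=5: can move to 1, which is L ⇒ W
n=6: moves to 5(W), 2(W); every one is W ⇒ L
n=7: can move to 6, which is L ⇒ W
n=8: moves to 7(W), 4(W), 0(W); every one is W ⇒ L
n=9: can move to 8, which is L ⇒ W
n=10: can move to 6, which is L ⇒ W
n=11: can move to 3, which is L ⇒ W
n=12: can move to 8, which is L ⇒ W
n=13: moves to 12(W), 9(W), 5(W); every one is W ⇒ L
n=14: can move to 13, which is L ⇒ W
n=15: moves to 14(W), 11(W), 7(W); every one is W ⇒ L
n=16: can move to 15, which is L ⇒ W
n=17: can move to 13, which is L ⇒ W
n=18: moves to 17(W), 14(W), 10(W); every one is W ⇒ L
n=19: can move to 18, which is L ⇒ W
n=20: moves to 19(W), 16(W), 12(W); every one is W ⇒ L
n=21: can move to 20, which is L ⇒ W
n=22: can move to 18, which is L ⇒ W
n=23: can move to 15, which is L ⇒ W
L entries with 0 ≤ n ≤ 23: n = 1, 3, 6, 8, 13, 15, 18, 20; that makes 8.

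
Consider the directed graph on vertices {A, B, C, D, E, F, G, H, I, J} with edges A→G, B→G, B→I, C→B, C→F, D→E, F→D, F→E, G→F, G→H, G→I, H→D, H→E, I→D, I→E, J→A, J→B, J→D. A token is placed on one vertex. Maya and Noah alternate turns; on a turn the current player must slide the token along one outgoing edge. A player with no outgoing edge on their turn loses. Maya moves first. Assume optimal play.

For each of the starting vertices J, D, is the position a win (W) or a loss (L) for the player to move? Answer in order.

J: L, D: W

Work bottom-up. With no move the player to move loses. Otherwise the position is W if at least one move leads to an L position for the opponent, and L if every move leads to a W.
Every edge goes from a vertex to one that appears earlier in the order E, D, H, I, F, G, B, C, A, J, so processing vertices in that order labels each vertex after all of its successors.
E: no outgoing edge → L
D: →E(L), so W
H: →E(L), so W
I: →E(L), so W
F: →E(L), so W
G: →F(W), I(W), H(W) — all W, so L
B: →G(L), so W
C: →B(W), F(W) — all W, so L
A: →G(L), so W
J: →A(W), B(W), D(W) — all W, so L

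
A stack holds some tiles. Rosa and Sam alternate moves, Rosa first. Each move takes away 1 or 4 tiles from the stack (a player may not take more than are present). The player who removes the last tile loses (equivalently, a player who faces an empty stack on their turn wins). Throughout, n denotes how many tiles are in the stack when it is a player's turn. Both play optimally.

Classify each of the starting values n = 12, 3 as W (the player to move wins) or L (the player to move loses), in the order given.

12: W, 3: L

Build the W/L table. Terminal = W. A non-terminal position is W if it has a move to some L; otherwise it is L.
n=0: no move; the opponent has just taken the last tile and therefore loses → W
n=1: the only move is to 0(W), a W ⇒ L
n=2: can move to 1, which is L ⇒ W
n=3: the only move is to 2(W), a W ⇒ L
n=4: can move to 3, which is L ⇒ W
n=5: can move to 1, which is L ⇒ W
n=6: moves to 5(W), 2(W); every one is W ⇒ L
n=7: can move to 6, which is L ⇒ W
n=8: moves to 7(W), 4(W); every one is W ⇒ L
n=9: can move to 8, which is L ⇒ W
n=10: can move to 6, which is L ⇒ W
n=11: moves to 10(W), 7(W); every one is W ⇒ L
n=12: can move to 11, which is L ⇒ W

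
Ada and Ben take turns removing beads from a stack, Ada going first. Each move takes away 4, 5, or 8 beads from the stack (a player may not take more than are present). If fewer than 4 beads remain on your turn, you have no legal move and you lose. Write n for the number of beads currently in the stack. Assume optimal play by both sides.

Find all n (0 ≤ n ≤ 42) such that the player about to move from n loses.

Build the W/L table. Terminal = L. A non-terminal position is W if it has a move to some L; otherwise it is L.
n=0: no move → L
n=1: no move → L
n=2: no move → L
n=3: no move → L
n=4: W (go to 0, an L position)
n=5: W (go to 1, an L position)
n=6: W (go to 2, an L position)
n=7: W (go to 3, an L position)
n=8: W (go to 3, an L position)
n=9: W (go to 1, an L position)
n=10: W (go to 2, an L position)
n=11: W (go to 3, an L position)
n=12: L (options 8(W), 7(W), 4(W) are all W)
n=13: L (options 9(W), 8(W), 5(W) are all W)
n=14: L (options 10(W), 9(W), 6(W) are all W)
n=15: L (options 11(W), 10(W), 7(W) are all W)
n=16: W (go to 12, an L position)
n=17: W (go to 13, an L position)
n=18: W (go to 14, an L position)
n=19: W (go to 15, an L position)
n=20: W (go to 15, an L position)
n=21: W (go to 13, an L position)
n=22: W (go to 14, an L position)
n=23: W (go to 15, an L position)
n=24: L (options 20(W), 19(W), 16(W) are all W)
n=25: L (options 21(W), 20(W), 17(W) are all W)
n=26: L (options 22(W), 21(W), 18(W) are all W)
n=27: L (options 23(W), 22(W), 19(W) are all W)
n=28: W (go to 24, an L position)
n=29: W (go to 25, an L position)
n=30: W (go to 26, an L position)
n=31: W (go to 27, an L position)
n=32: W (go to 27, an L position)
n=33: W (go to 25, an L position)
n=34: W (go to 26, an L position)
n=35: W (go to 27, an L position)
n=36: L (options 32(W), 31(W), 28(W) are all W)
n=37: L (options 33(W), 32(W), 29(W) are all W)
n=38: L (options 34(W), 33(W), 30(W) are all W)
n=39: L (options 35(W), 34(W), 31(W) are all W)
n=40: W (go to 36, an L position)
n=41: W (go to 37, an L position)
n=42: W (go to 38, an L position)
The losing starting values of n are exactly the entries labelled L in this table (16 of them).

0, 1, 2, 3, 12, 13, 14, 15, 24, 25, 26, 27, 36, 37, 38, 39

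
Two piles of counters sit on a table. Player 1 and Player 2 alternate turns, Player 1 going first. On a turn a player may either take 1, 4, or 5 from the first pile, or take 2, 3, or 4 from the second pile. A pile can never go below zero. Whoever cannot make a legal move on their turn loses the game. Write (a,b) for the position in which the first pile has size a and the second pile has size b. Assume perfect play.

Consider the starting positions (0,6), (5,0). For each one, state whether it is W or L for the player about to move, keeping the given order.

Compute win/loss labels from the base case upward. A position with no move is L. Any other position is W if it can reach an L in one move, else L.
No move ever increases a pile, so every position that can arise here has a ≤ 5 and b ≤ 6; it is enough to label the cells with 0 ≤ a ≤ 5 and 0 ≤ b ≤ 6.
Every move lowers a or b (never raises either), so fill the grid row by row in increasing a, and left to right within a row: each cell's successors are then already labelled.
      b=0  b=1  b=2  b=3  b=4  b=5  b=6
a=0:    L    L    W    W    W    W    L
a=1:    W    W    L    L    W    W    W
a=2:    L    L    W    W    W    W    L
a=3:    W    W    L    L    W    W    W
a=4:    W    W    W    W    L    L    W
a=5:    W    W    W    W    W    W    W
Cells with no legal move (terminal, hence L): (0,0), (0,1).
The remaining L cells, each justified by listing all of its moves:
(0,6): moves to (0,4)(W), (0,3)(W), (0,2)(W); every one is W ⇒ L
(1,2): moves to (0,2)(W), (1,0)(W); every one is W ⇒ L
(1,3): moves to (0,3)(W), (1,1)(W), (1,0)(W); every one is W ⇒ L
(2,0): the only move is to (1,0)(W), a W ⇒ L
(2,1): the only move is to (1,1)(W), a W ⇒ L
(2,6): moves to (1,6)(W), (2,4)(W), (2,3)(W), (2,2)(W); every one is W ⇒ L
(3,2): moves to (2,2)(W), (3,0)(W); every one is W ⇒ L
(3,3): moves to (2,3)(W), (3,1)(W), (3,0)(W); every one is W ⇒ L
(4,4): moves to (3,4)(W), (0,4)(W), (4,2)(W), (4,1)(W), (4,0)(W); every one is W ⇒ L
(4,5): moves to (3,5)(W), (0,5)(W), (4,3)(W), (4,2)(W), (4,1)(W); every one is W ⇒ L
Every other cell has at least one move into one of the L cells above, so it is W.
(0,6): one of the L cells justified above, so L
(5,0): the move to (0,0) reaches an L cell, so W

(0,6): L, (5,0): W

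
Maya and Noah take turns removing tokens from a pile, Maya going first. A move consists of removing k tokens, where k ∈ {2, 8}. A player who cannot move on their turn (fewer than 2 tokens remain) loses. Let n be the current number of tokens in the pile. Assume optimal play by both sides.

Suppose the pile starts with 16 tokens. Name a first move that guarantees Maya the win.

Remove 2, leaving 14.

Compute win/loss labels from the base case upward. A position with no move is L. Any other position is W if it can reach an L in one move, else L.
n=0: no move → L
n=1: no move → L
n=2: →0(L), so W
n=3: →1(L), so W
n=4: →2(W) only, which is W, so L
n=5: →3(W) only, which is W, so L
n=6: →4(L), so W
n=7: →5(L), so W
n=8: →0(L), so W
n=9: →1(L), so W
n=10: →8(W), 2(W) — all W, so L
n=11: →9(W), 3(W) — all W, so L
n=12: →10(L), so W
n=13: →11(L), so W
n=14: →12(W), 6(W) — all W, so L
n=15: →13(W), 7(W) — all W, so L
n=16: →14(L), so W
From 16, the L positions reachable in one move are: 14.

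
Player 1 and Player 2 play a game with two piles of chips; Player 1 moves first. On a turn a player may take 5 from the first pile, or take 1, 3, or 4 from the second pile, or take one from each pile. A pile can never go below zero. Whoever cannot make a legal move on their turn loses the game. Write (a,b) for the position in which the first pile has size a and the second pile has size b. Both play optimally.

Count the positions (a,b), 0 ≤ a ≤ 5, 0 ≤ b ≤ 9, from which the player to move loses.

22

Classify positions by backward induction: terminal positions (no move available) are L. From any other position, the mover wins iff some move reaches an L.
Every move lowers a or b (never raises either), so fill the grid row by row in increasing a, and left to right within a row: each cell's successors are then already labelled.
      b=0  b=1  b=2  b=3  b=4  b=5  b=6  b=7  b=8  b=9
a=0:    L    W    L    W    W    W    W    L    W    L
a=1:    L    W    L    W    W    W    W    L    W    L
a=2:    L    W    L    W    W    W    W    L    W    L
a=3:    L    W    L    W    W    W    W    L    W    L
a=4:    L    W    L    W    W    W    W    L    W    L
a=5:    W    W    W    W    L    W    L    W    W    W
Cells with no legal move (terminal, hence L): (0,0), (1,0), (2,0), (3,0), (4,0).
The remaining L cells, each justified by listing all of its moves:
(0,2): →(0,1)(W) only, which is W, so L
(0,7): →(0,6)(W), (0,4)(W), (0,3)(W) — all W, so L
(0,9): →(0,8)(W), (0,6)(W), (0,5)(W) — all W, so L
(1,2): →(1,1)(W), (0,1)(W) — all W, so L
(1,7): →(1,6)(W), (1,4)(W), (1,3)(W), (0,6)(W) — all W, so L
(1,9): →(1,8)(W), (1,6)(W), (1,5)(W), (0,8)(W) — all W, so L
(2,2): →(2,1)(W), (1,1)(W) — all W, so L
(2,7): →(2,6)(W), (2,4)(W), (2,3)(W), (1,6)(W) — all W, so L
(2,9): →(2,8)(W), (2,6)(W), (2,5)(W), (1,8)(W) — all W, so L
(3,2): →(3,1)(W), (2,1)(W) — all W, so L
(3,7): →(3,6)(W), (3,4)(W), (3,3)(W), (2,6)(W) — all W, so L
(3,9): →(3,8)(W), (3,6)(W), (3,5)(W), (2,8)(W) — all W, so L
(4,2): →(4,1)(W), (3,1)(W) — all W, so L
(4,7): →(4,6)(W), (4,4)(W), (4,3)(W), (3,6)(W) — all W, so L
(4,9): →(4,8)(W), (4,6)(W), (4,5)(W), (3,8)(W) — all W, so L
(5,4): →(0,4)(W), (5,3)(W), (5,1)(W), (5,0)(W), (4,3)(W) — all W, so L
(5,6): →(0,6)(W), (5,5)(W), (5,3)(W), (5,2)(W), (4,5)(W) — all W, so L
Every other cell has at least one move into one of the L cells above, so it is W.
L cells per row: a=0: 4, a=1: 4, a=2: 4, a=3: 4, a=4: 4, a=5: 2; total 22.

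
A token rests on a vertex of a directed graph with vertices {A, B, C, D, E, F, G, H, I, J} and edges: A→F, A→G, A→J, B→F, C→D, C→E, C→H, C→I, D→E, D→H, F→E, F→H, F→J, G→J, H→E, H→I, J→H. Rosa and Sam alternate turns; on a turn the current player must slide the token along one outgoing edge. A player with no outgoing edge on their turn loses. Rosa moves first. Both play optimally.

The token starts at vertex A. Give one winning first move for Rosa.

Work bottom-up. With no move the player to move loses. Otherwise the position is W if at least one move leads to an L position for the opponent, and L if every move leads to a W.
Every edge goes from a vertex to one that appears earlier in the order I, E, H, D, J, C, F, G, A, B, so processing vertices in that order labels each vertex after all of its successors.
I: no outgoing edge → L
E: no outgoing edge → L
H: →E(L), so W
D: →E(L), so W
J: →H(W) only, which is W, so L
C: →E(L), so W
F: →J(L), so W
G: →J(L), so W
A: →J(L), so W
B: →F(W) only, which is W, so L
From A, the L positions reachable in one move are: J.

Move to J.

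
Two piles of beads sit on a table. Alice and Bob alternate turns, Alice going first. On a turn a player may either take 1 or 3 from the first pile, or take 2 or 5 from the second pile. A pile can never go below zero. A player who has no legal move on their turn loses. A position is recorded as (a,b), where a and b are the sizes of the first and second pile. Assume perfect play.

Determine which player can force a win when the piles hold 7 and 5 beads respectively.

Work bottom-up. With no move the player to move loses. Otherwise the position is W if at least one move leads to an L position for the opponent, and L if every move leads to a W.
No move ever increases a pile, so every position that can arise here has a ≤ 7 and b ≤ 5; it is enough to label the cells with 0 ≤ a ≤ 7 and 0 ≤ b ≤ 5.
Every move lowers a or b (never raises either), so fill the grid row by row in increasing a, and left to right within a row: each cell's successors are then already labelled.
      b=0  b=1  b=2  b=3  b=4  b=5
a=0:    L    L    W    W    L    W
a=1:    W    W    L    L    W    W
a=2:    L    L    W    W    L    W
a=3:    W    W    L    L    W    W
a=4:    L    L    W    W    L    W
a=5:    W    W    L    L    W    W
a=6:    L    L    W    W    L    W
a=7:    W    W    L    L    W    W
Cells with no legal move (terminal, hence L): (0,0), (0,1).
The remaining L cells, each justified by listing all of its moves:
(0,4): →(0,2)(W) only, which is W, so L
(1,2): →(0,2)(W), (1,0)(W) — all W, so L
(1,3): →(0,3)(W), (1,1)(W) — all W, so L
(2,0): →(1,0)(W) only, which is W, so L
(2,1): →(1,1)(W) only, which is W, so L
(2,4): →(1,4)(W), (2,2)(W) — all W, so L
(3,2): →(2,2)(W), (0,2)(W), (3,0)(W) — all W, so L
(3,3): →(2,3)(W), (0,3)(W), (3,1)(W) — all W, so L
(4,0): →(3,0)(W), (1,0)(W) — all W, so L
(4,1): →(3,1)(W), (1,1)(W) — all W, so L
(4,4): →(3,4)(W), (1,4)(W), (4,2)(W) — all W, so L
(5,2): →(4,2)(W), (2,2)(W), (5,0)(W) — all W, so L
(5,3): →(4,3)(W), (2,3)(W), (5,1)(W) — all W, so L
(6,0): →(5,0)(W), (3,0)(W) — all W, so L
(6,1): →(5,1)(W), (3,1)(W) — all W, so L
(6,4): →(5,4)(W), (3,4)(W), (6,2)(W) — all W, so L
(7,2): →(6,2)(W), (4,2)(W), (7,0)(W) — all W, so L
(7,3): →(6,3)(W), (4,3)(W), (7,1)(W) — all W, so L
Every other cell has at least one move into one of the L cells above, so it is W.
From (7,5) Alice can move to (7,3), reaching an L position.

Alice wins.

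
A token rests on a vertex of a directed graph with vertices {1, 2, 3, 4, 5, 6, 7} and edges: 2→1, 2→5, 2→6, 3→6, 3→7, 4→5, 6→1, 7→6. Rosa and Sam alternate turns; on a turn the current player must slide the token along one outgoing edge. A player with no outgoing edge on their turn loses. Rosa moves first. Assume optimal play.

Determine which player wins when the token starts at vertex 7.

Sam wins.

Build the W/L table. Terminal = L. A non-terminal position is W if it has a move to some L; otherwise it is L.
Every edge goes from a vertex to one that appears earlier in the order 1, 5, 6, 2, 7, 3, 4, so processing vertices in that order labels each vertex after all of its successors.
1: no outgoing edge → L
5: no outgoing edge → L
6: can move to 1, which is L ⇒ W
2: can move to 5, which is L ⇒ W
7: the only move is to 6(W), a W ⇒ L
3: can move to 7, which is L ⇒ W
4: can move to 5, which is L ⇒ W
Every move from 7 reaches a W position, so the mover loses.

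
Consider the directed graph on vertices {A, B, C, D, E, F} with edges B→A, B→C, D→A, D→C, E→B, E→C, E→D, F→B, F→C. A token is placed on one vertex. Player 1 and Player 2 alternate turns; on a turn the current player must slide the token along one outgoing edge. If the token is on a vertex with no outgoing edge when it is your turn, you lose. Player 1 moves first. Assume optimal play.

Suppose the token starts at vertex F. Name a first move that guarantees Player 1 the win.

Move to C.

Label each position W (a win for the player to move) or L (a loss). A position with no legal move is L; any other position is W exactly when some move reaches an L, and L when every move reaches a W.
Every edge goes from a vertex to one that appears earlier in the order C, A, B, D, F, E, so processing vertices in that order labels each vertex after all of its successors.
C: no outgoing edge → L
A: no outgoing edge → L
B: W (go to A, an L position)
D: W (go to A, an L position)
F: W (go to C, an L position)
E: W (go to C, an L position)
From F, the L positions reachable in one move are: C.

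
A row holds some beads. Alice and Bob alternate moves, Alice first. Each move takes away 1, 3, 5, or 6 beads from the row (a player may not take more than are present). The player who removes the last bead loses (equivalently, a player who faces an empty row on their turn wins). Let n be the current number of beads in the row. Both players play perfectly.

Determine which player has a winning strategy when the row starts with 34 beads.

Build the W/L table. Terminal = W. A non-terminal position is W if it has a move to some L; otherwise it is L.
n=0: no move; the opponent has just taken the last bead and therefore loses → W
n=1: only reaches 0(W), which is W → L
n=2: reaches L-position 1 → W
n=3: only reaches 2(W), 0(W), all W → L
n=4: reaches L-position 3 → W
n=5: only reaches 4(W), 2(W), 0(W), all W → L
n=6: reaches L-position 5 → W
n=7: reaches L-position 1 → W
n=8: reaches L-position 5 → W
n=9: reaches L-position 3 → W
n=10: reaches L-position 5 → W
n=11: reaches L-position 5 → W
n=12: only reaches 11(W), 9(W), 7(W), 6(W), all W → L
n=13: reaches L-position 12 → W
n=14: only reaches 13(W), 11(W), 9(W), 8(W), all W → L
n=15: reaches L-position 14 → W
n=16: only reaches 15(W), 13(W), 11(W), 10(W), all W → L
n=17: reaches L-position 16 → W
n=18: reaches L-position 12 → W
n=19: reaches L-position 16 → W
n=20: reaches L-position 14 → W
n=21: reaches L-position 16 → W
n=22: reaches L-position 16 → W
n=23: only reaches 22(W), 20(W), 18(W), 17(W), all W → L
n=24: reaches L-position 23 → W
n=25: only reaches 24(W), 22(W), 20(W), 19(W), all W → L
n=26: reaches L-position 25 → W
n=27: only reaches 26(W), 24(W), 22(W), 21(W), all W → L
n=28: reaches L-position 27 → W
n=29: reaches L-position 23 → W
n=30: reaches L-position 27 → W
n=31: reaches L-position 25 → W
n=32: reaches L-position 27 → W
n=33: reaches L-position 27 → W
n=34: only reaches 33(W), 31(W), 29(W), 28(W), all W → L
Every move from 34 reaches a W position, so the mover loses.

Bob wins.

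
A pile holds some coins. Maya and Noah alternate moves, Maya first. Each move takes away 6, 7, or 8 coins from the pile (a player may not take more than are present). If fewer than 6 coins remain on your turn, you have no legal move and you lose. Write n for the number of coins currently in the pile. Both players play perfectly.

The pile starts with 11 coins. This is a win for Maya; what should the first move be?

Remove 6, leaving 5.

Compute win/loss labels from the base case upward. A position with no move is L. Any other position is W if it can reach an L in one move, else L.
n=0: no move → L
n=1: no move → L
n=2: no move → L
n=3: no move → L
n=4: no move → L
n=5: no move → L
n=6: reaches L-position 0 → W
n=7: reaches L-position 1 → W
n=8: reaches L-position 2 → W
n=9: reaches L-position 3 → W
n=10: reaches L-position 4 → W
n=11: reaches L-position 5 → W
From 11, the L positions reachable in one move are: 5, 4, 3. Any move reaching one of these is winning.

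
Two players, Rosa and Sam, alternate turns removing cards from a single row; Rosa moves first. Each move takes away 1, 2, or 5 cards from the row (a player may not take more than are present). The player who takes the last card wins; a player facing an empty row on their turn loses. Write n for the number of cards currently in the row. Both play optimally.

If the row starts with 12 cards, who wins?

Use the standard recursion: the mover loses at a terminal position; elsewhere, the mover wins exactly when some move hands the opponent an L position.
n=0: no move → L
n=1: W (go to 0, an L position)
n=2: W (go to 0, an L position)
n=3: L (options 2(W), 1(W) are all W)
n=4: W (go to 3, an L position)
n=5: W (go to 3, an L position)
n=6: L (options 5(W), 4(W), 1(W) are all W)
n=7: W (go to 6, an L position)
n=8: W (go to 6, an L position)
n=9: L (options 8(W), 7(W), 4(W) are all W)
n=10: W (go to 9, an L position)
n=11: W (go to 9, an L position)
n=12: L (options 11(W), 10(W), 7(W) are all W)
The starting position 12 is L: whatever Rosa does, the opponent receives a W position.

Sam wins.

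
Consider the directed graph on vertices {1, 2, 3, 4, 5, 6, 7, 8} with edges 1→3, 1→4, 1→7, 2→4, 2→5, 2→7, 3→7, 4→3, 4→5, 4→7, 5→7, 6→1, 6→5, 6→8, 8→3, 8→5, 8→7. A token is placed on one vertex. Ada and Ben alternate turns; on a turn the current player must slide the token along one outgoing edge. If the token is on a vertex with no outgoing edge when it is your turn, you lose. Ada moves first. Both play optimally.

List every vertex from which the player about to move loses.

Positions with no move are L. A position that does have a move is losing for the player to move precisely when every available move leads to a winning position for the opponent. Fill in the labels:
Every edge goes from a vertex to one that appears earlier in the order 7, 3, 5, 4, 1, 8, 6, 2, so processing vertices in that order labels each vertex after all of its successors.
7: no outgoing edge → L
3: reaches L-position 7 → W
5: reaches L-position 7 → W
4: reaches L-position 7 → W
1: reaches L-position 7 → W
8: reaches L-position 7 → W
6: only reaches 8(W), 1(W), 5(W), all W → L
2: reaches L-position 7 → W
The losing starting vertices are exactly the entries labelled L in this table (2 of them).

6, 7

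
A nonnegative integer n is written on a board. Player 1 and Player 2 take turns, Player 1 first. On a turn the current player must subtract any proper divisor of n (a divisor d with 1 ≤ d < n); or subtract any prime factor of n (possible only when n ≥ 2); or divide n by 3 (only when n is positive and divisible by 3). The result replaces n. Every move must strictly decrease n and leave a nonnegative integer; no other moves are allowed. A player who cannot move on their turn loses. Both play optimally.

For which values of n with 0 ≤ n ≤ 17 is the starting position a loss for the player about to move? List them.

0, 1, 4, 9, 14

Build the W/L table. Terminal = L. A non-terminal position is W if it has a move to some L; otherwise it is L.
n=0: no move → L
n=1: no move → L
n=2: →0(L), so W
n=3: →0(L), so W
n=4: →2(W), 3(W) — all W, so L
n=5: →0(L), so W
n=6: →4(L), so W
n=7: →0(L), so W
n=8: →4(L), so W
n=9: →3(W), 6(W), 8(W) — all W, so L
n=10: →9(L), so W
n=11: →0(L), so W
n=12: →4(L), so W
n=13: →0(L), so W
n=14: →7(W), 12(W), 13(W) — all W, so L
n=15: →14(L), so W
n=16: →14(L), so W
n=17: →0(L), so W
Reading off the rows marked L gives the requested list; there are 5 such values of n.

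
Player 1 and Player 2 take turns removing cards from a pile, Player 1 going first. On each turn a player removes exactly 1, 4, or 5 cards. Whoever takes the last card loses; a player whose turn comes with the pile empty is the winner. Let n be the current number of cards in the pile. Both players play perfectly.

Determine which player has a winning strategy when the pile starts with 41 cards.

Player 2 wins.

Build the W/L table. Terminal = W. A non-terminal position is W if it has a move to some L; otherwise it is L.
n=0: no move; the opponent has just taken the last card and therefore loses → W
n=1: →0(W) only, which is W, so L
n=2: →1(L), so W
n=3: →2(W) only, which is W, so L
n=4: →3(L), so W
n=5: →1(L), so W
n=6: →1(L), so W
n=7: →3(L), so W
n=8: →3(L), so W
n=9: →8(W), 5(W), 4(W) — all W, so L
n=10: →9(L), so W
n=11: →10(W), 7(W), 6(W) — all W, so L
n=12: →11(L), so W
n=13: →9(L), so W
n=14: →9(L), so W
n=15: →11(L), so W
n=16: →11(L), so W
n=17: →16(W), 13(W), 12(W) — all W, so L
n=18: →17(L), so W
n=19: →18(W), 15(W), 14(W) — all W, so L
n=20: →19(L), so W
n=21: →17(L), so W
n=22: →17(L), so W
n=23: →19(L), so W
n=24: →19(L), so W
n=25: →24(W), 21(W), 20(W) — all W, so L
n=26: →25(L), so W
n=27: →26(W), 23(W), 22(W) — all W, so L
n=28: →27(L), so W
n=29: →25(L), so W
n=30: →25(L), so W
n=31: →27(L), so W
n=32: →27(L), so W
n=33: →32(W), 29(W), 28(W) — all W, so L
n=34: →33(L), so W
n=35: →34(W), 31(W), 30(W) — all W, so L
n=36: →35(L), so W
n=37: →33(L), so W
n=38: →33(L), so W
n=39: →35(L), so W
n=40: →35(L), so W
n=41: →40(W), 37(W), 36(W) — all W, so L
Every move from 41 reaches a W position, so the mover loses.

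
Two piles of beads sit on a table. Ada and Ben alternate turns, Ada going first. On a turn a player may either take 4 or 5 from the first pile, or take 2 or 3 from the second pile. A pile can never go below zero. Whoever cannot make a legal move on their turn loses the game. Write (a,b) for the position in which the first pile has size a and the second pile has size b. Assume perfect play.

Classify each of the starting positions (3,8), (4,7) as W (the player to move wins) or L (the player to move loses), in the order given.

Use the standard recursion: the mover loses at a terminal position; elsewhere, the mover wins exactly when some move hands the opponent an L position.
No move ever increases a pile, so every position that can arise here has a ≤ 4 and b ≤ 8; it is enough to label the cells with 0 ≤ a ≤ 4 and 0 ≤ b ≤ 8.
Every move lowers a or b (never raises either), so fill the grid row by row in increasing a, and left to right within a row: each cell's successors are then already labelled.
      b=0  b=1  b=2  b=3  b=4  b=5  b=6  b=7  b=8
a=0:    L    L    W    W    W    L    L    W    W
a=1:    L    L    W    W    W    L    L    W    W
a=2:    L    L    W    W    W    L    L    W    W
a=3:    L    L    W    W    W    L    L    W    W
a=4:    W    W    L    L    W    W    W    L    L
Cells with no legal move (terminal, hence L): (0,0), (0,1), (1,0), (1,1), (2,0), (2,1), (3,0), (3,1).
The remaining L cells, each justified by listing all of its moves:
(0,5): L (options (0,3)(W), (0,2)(W) are all W)
(0,6): L (options (0,4)(W), (0,3)(W) are all W)
(1,5): L (options (1,3)(W), (1,2)(W) are all W)
(1,6): L (options (1,4)(W), (1,3)(W) are all W)
(2,5): L (options (2,3)(W), (2,2)(W) are all W)
(2,6): L (options (2,4)(W), (2,3)(W) are all W)
(3,5): L (options (3,3)(W), (3,2)(W) are all W)
(3,6): L (options (3,4)(W), (3,3)(W) are all W)
(4,2): L (options (0,2)(W), (4,0)(W) are all W)
(4,3): L (options (0,3)(W), (4,1)(W), (4,0)(W) are all W)
(4,7): L (options (0,7)(W), (4,5)(W), (4,4)(W) are all W)
(4,8): L (options (0,8)(W), (4,6)(W), (4,5)(W) are all W)
Every other cell has at least one move into one of the L cells above, so it is W.
(3,8): the move to (3,6) reaches an L cell, so W
(4,7): one of the L cells justified above, so L

(3,8): W, (4,7): L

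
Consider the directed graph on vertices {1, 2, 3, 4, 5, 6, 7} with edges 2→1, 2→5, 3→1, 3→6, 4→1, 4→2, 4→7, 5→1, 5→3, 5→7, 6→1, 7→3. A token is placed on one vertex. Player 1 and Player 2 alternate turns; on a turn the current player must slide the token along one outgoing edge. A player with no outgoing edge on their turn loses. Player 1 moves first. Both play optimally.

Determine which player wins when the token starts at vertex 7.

Player 2 wins.

Classify positions by backward induction: terminal positions (no move available) are L. From any other position, the mover wins iff some move reaches an L.
Every edge goes from a vertex to one that appears earlier in the order 1, 6, 3, 7, 5, 2, 4, so processing vertices in that order labels each vertex after all of its successors.
1: no outgoing edge → L
6: W (go to 1, an L position)
3: W (go to 1, an L position)
7: L (sole option 3(W) is W)
5: W (go to 7, an L position)
2: W (go to 1, an L position)
4: W (go to 7, an L position)
Every move from 7 reaches a W position, so the mover loses.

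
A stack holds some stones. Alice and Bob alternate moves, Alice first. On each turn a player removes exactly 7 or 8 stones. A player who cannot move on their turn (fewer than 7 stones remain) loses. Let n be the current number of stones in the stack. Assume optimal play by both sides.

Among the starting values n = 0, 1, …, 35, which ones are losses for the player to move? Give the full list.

Positions with no move are L. A position that does have a move is losing for the player to move precisely when every available move leads to a winning position for the opponent. Fill in the labels:
n=0: no move → L
n=1: no move → L
n=2: no move → L
n=3: no move → L
n=4: no move → L
n=5: no move → L
n=6: no move → L
n=7: →0(L), so W
n=8: →1(L), so W
n=9: →2(L), so W
n=10: →3(L), so W
n=11: →4(L), so W
n=12: →5(L), so W
n=13: →6(L), so W
n=14: →6(L), so W
n=15: →8(W), 7(W) — all W, so L
n=16: →9(W), 8(W) — all W, so L
n=17: →10(W), 9(W) — all W, so L
n=18: →11(W), 10(W) — all W, so L
n=19: →12(W), 11(W) — all W, so L
n=20: →13(W), 12(W) — all W, so L
n=21: →14(W), 13(W) — all W, so L
n=22: →15(L), so W
n=23: →16(L), so W
n=24: →17(L), so W
n=25: →18(L), so W
n=26: →19(L), so W
n=27: →20(L), so W
n=28: →21(L), so W
n=29: →21(L), so W
n=30: →23(W), 22(W) — all W, so L
n=31: →24(W), 23(W) — all W, so L
n=32: →25(W), 24(W) — all W, so L
n=33: →26(W), 25(W) — all W, so L
n=34: →27(W), 26(W) — all W, so L
n=35: →28(W), 27(W) — all W, so L
Reading off the rows marked L gives the requested list; there are 20 such values of n.

0, 1, 2, 3, 4, 5, 6, 15, 16, 17, 18, 19, 20, 21, 30, 31, 32, 33, 34, 35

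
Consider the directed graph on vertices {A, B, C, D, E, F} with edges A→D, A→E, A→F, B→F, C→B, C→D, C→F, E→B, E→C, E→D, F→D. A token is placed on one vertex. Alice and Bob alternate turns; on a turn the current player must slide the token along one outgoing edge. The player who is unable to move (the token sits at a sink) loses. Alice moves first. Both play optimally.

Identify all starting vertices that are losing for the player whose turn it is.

Positions with no move are L. A position that does have a move is losing for the player to move precisely when every available move leads to a winning position for the opponent. Fill in the labels:
Every edge goes from a vertex to one that appears earlier in the order D, F, B, C, E, A, so processing vertices in that order labels each vertex after all of its successors.
D: no outgoing edge → L
F: can move to D, which is L ⇒ W
B: the only move is to F(W), a W ⇒ L
C: can move to B, which is L ⇒ W
E: can move to B, which is L ⇒ W
A: can move to D, which is L ⇒ W
The losing starting vertices are exactly the entries labelled L in this table (2 of them).

B, D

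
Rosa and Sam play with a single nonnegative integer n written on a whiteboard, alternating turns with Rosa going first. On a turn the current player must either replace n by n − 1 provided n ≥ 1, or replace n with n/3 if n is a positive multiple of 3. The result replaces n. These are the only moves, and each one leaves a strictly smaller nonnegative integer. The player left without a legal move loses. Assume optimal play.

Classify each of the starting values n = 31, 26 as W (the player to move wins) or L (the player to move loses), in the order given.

Compute win/loss labels from the base case upward. A position with no move is L. Any other position is W if it can reach an L in one move, else L.
n=0: no move → L
n=1: can move to 0, which is L ⇒ W
n=2: the only move is to 1(W), a W ⇒ L
n=3: can move to 2, which is L ⇒ W
n=4: the only move is to 3(W), a W ⇒ L
n=5: can move to 4, which is L ⇒ W
n=6: can move to 2, which is L ⇒ W
n=7: the only move is to 6(W), a W ⇒ L
n=8: can move to 7, which is L ⇒ W
n=9: moves to 3(W), 8(W); every one is W ⇒ L
n=10: can move to 9, which is L ⇒ W
n=11: the only move is to 10(W), a W ⇒ L
n=12: can move to 4, which is L ⇒ W
n=13: the only move is to 12(W), a W ⇒ L
n=14: can move to 13, which is L ⇒ W
n=15: moves to 5(W), 14(W); every one is W ⇒ L
n=16: can move to 15, which is L ⇒ W
n=17: the only move is to 16(W), a W ⇒ L
n=18: can move to 17, which is L ⇒ W
n=19: the only move is to 18(W), a W ⇒ L
n=20: can move to 19, which is L ⇒ W
n=21: can move to 7, which is L ⇒ W
n=22: the only move is to 21(W), a W ⇒ L
n=23: can move to 22, which is L ⇒ W
n=24: moves to 8(W), 23(W); every one is W ⇒ L
n=25: can move to 24, which is L ⇒ W
n=26: the only move is to 25(W), a W ⇒ L
n=27: can move to 9, which is L ⇒ W
n=28: the only move is to 27(W), a W ⇒ L
n=29: can move to 28, which is L ⇒ W
n=30: moves to 10(W), 29(W); every one is W ⇒ L
n=31: can move to 30, which is L ⇒ W

31: W, 26: L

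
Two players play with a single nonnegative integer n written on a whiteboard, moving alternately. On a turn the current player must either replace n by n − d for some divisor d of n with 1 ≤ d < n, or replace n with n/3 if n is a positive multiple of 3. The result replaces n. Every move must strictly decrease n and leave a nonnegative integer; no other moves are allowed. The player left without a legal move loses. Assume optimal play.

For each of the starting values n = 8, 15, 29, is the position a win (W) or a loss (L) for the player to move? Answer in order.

8: W, 15: L, 29: W

Compute win/loss labels from the base case upward. A position with no move is L. Any other position is W if it can reach an L in one move, else L.
n=0: no move → L
n=1: no move → L
n=2: can move to 1, which is L ⇒ W
n=3: can move to 1, which is L ⇒ W
n=4: moves to 2(W), 3(W); every one is W ⇒ L
n=5: can move to 4, which is L ⇒ W
n=6: can move to 4, which is L ⇒ W
n=7: the only move is to 6(W), a W ⇒ L
n=8: can move to 4, which is L ⇒ W
n=9: moves to 3(W), 6(W), 8(W); every one is W ⇒ L
n=10: can move to 9, which is L ⇒ W
n=11: the only move is to 10(W), a W ⇒ L
n=12: can move to 4, which is L ⇒ W
n=13: the only move is to 12(W), a W ⇒ L
n=14: can move to 7, which is L ⇒ W
n=15: moves to 5(W), 10(W), 12(W), 14(W); every one is W ⇒ L
n=16: can move to 15, which is L ⇒ W
n=17: the only move is to 16(W), a W ⇒ L
n=18: can move to 9, which is L ⇒ W
n=19: the only move is to 18(W), a W ⇒ L
n=20: can move to 15, which is L ⇒ W
n=21: can move to 7, which is L ⇒ W
n=22: can move to 11, which is L ⇒ W
n=23: the only move is to 22(W), a W ⇒ L
n=24: can move to 23, which is L ⇒ W
n=25: moves to 20(W), 24(W); every one is W ⇒ L
n=26: can move to 13, which is L ⇒ W
n=27: can move to 9, which is L ⇒ W
n=28: moves to 14(W), 21(W), 24(W), 26(W), 27(W); every one is W ⇒ L
n=29: can move to 28, which is L ⇒ W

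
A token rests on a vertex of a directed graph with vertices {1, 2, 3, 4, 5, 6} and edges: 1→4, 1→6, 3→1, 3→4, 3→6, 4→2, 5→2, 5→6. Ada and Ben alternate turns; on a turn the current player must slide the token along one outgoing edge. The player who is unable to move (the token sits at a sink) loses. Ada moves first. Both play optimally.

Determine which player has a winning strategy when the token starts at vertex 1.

Ada wins.

Work bottom-up. With no move the player to move loses. Otherwise the position is W if at least one move leads to an L position for the opponent, and L if every move leads to a W.
Every edge goes from a vertex to one that appears earlier in the order 6, 2, 5, 4, 1, 3, so processing vertices in that order labels each vertex after all of its successors.
6: no outgoing edge → L
2: no outgoing edge → L
5: can move to 2, which is L ⇒ W
4: can move to 2, which is L ⇒ W
1: can move to 6, which is L ⇒ W
3: can move to 6, which is L ⇒ W
The starting position 1 is W: Ada should move to 6, handing over an L position.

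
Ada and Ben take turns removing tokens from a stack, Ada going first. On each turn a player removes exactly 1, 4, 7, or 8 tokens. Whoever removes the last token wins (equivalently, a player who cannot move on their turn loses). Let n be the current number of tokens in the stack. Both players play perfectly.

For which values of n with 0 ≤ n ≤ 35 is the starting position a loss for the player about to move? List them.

Use the standard recursion: the mover loses at a terminal position; elsewhere, the mover wins exactly when some move hands the opponent an L position.
n=0: no move → L
n=1: reaches L-position 0 → W
n=2: only reaches 1(W), which is W → L
n=3: reaches L-position 2 → W
n=4: reaches L-position 0 → W
n=5: only reaches 4(W), 1(W), all W → L
n=6: reaches L-position 5 → W
n=7: reaches L-position 0 → W
n=8: reaches L-position 0 → W
n=9: reaches L-position 5 → W
n=10: reaches L-position 2 → W
n=11: only reaches 10(W), 7(W), 4(W), 3(W), all W → L
n=12: reaches L-position 11 → W
n=13: reaches L-position 5 → W
n=14: only reaches 13(W), 10(W), 7(W), 6(W), all W → L
n=15: reaches L-position 14 → W
n=16: only reaches 15(W), 12(W), 9(W), 8(W), all W → L
n=17: reaches L-position 16 → W
n=18: reaches L-position 14 → W
n=19: reaches L-position 11 → W
n=20: reaches L-position 16 → W
n=21: reaches L-position 14 → W
n=22: reaches L-position 14 → W
n=23: reaches L-position 16 → W
n=24: reaches L-position 16 → W
n=25: only reaches 24(W), 21(W), 18(W), 17(W), all W → L
n=26: reaches L-position 25 → W
n=27: only reaches 26(W), 23(W), 20(W), 19(W), all W → L
n=28: reaches L-position 27 → W
n=29: reaches L-position 25 → W
n=30: only reaches 29(W), 26(W), 23(W), 22(W), all W → L
n=31: reaches L-position 30 → W
n=32: reaches L-position 25 → W
n=33: reaches L-position 25 → W
n=34: reaches L-position 30 → W
n=35: reaches L-position 27 → W
The losing starting values of n are exactly the entries labelled L in this table (9 of them).

0, 2, 5, 11, 14, 16, 25, 27, 30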